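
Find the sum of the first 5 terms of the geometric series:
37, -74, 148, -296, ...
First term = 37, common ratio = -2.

Sₙ = a(1 - rⁿ) / (1 - r)
S_5 = 37(1 - (-2)^5) / (1 - (-2))
S_5 = 37(1 - (-32)) / (3)
S_5 = 407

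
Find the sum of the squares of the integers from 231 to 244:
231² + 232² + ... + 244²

Use ∑_{k=1}^{n} k² = n(n+1)(2n+1)/6, then subtract the first 230 terms.
∑_{k=1}^{244} k² = 244×245×489/6 = 4872070
∑_{k=1}^{230} k² = 230×231×461/6 = 4082155
∑_{k=231}^{244} k² = 4872070 - 4082155 = 789915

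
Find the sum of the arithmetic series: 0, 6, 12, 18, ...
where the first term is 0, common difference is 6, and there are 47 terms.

Sₙ = n/2 × (first + last)
Last term = a + (n-1)d = 0 + (47-1)×6 = 276
S_47 = 47/2 × (0 + 276)
S_47 = 47/2 × 276 = 6486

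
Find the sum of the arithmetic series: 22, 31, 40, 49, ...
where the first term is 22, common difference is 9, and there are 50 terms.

Sₙ = n/2 × (first + last)
Last term = a + (n-1)d = 22 + (50-1)×9 = 463
S_50 = 50/2 × (22 + 463)
S_50 = 50/2 × 485 = 12125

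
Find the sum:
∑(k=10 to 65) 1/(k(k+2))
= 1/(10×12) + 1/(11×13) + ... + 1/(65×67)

Partial fractions: 1/(k(k+2)) = (1/2)[1/k - 1/(k+2)]
Telescoping leaves the first two and last two terms:
= (1/2)[1/10 + 1/11 - 1/66 - 1/67]
= 889/11055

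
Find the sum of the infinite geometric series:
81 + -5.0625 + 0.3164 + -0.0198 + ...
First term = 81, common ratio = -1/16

For |r| < 1, S = a / (1 - r)
S = 81 / (1 - (-1/16))
S = 81 / (17/16)
S = 1296/17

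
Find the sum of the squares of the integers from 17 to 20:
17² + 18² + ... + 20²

Use ∑_{k=1}^{n} k² = n(n+1)(2n+1)/6, then subtract the first 16 terms.
∑_{k=1}^{20} k² = 20×21×41/6 = 2870
∑_{k=1}^{16} k² = 16×17×33/6 = 1496
∑_{k=17}^{20} k² = 2870 - 1496 = 1374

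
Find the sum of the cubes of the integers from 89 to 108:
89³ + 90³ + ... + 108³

Use ∑_{k=1}^{n} k³ = [n(n+1)/2]², then subtract the first 88 terms.
∑_{k=1}^{108} k³ = [108×109/2]² = 5886² = 34644996
∑_{k=1}^{88} k³ = [88×89/2]² = 3916² = 15335056
∑_{k=89}^{108} k³ = 34644996 - 15335056 = 19309940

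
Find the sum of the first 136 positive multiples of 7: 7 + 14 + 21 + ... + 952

Factor out 7: = 7(1 + 2 + ... + 136) = 7 × n(n+1)/2
= 7 × 136×137/2
= 7 × 9316
= 65212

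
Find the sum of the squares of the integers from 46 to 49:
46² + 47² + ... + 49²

Use ∑_{k=1}^{n} k² = n(n+1)(2n+1)/6, then subtract the first 45 terms.
∑_{k=1}^{49} k² = 49×50×99/6 = 40425
∑_{k=1}^{45} k² = 45×46×91/6 = 31395
∑_{k=46}^{49} k² = 40425 - 31395 = 9030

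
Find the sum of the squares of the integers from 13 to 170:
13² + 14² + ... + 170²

Use ∑_{k=1}^{n} k² = n(n+1)(2n+1)/6, then subtract the first 12 terms.
∑_{k=1}^{170} k² = 170×171×341/6 = 1652145
∑_{k=1}^{12} k² = 12×13×25/6 = 650
∑_{k=13}^{170} k² = 1652145 - 650 = 1651495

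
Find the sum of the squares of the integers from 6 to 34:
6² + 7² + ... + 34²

Use ∑_{k=1}^{n} k² = n(n+1)(2n+1)/6, then subtract the first 5 terms.
∑_{k=1}^{34} k² = 34×35×69/6 = 13685
∑_{k=1}^{5} k² = 5×6×11/6 = 55
∑_{k=6}^{34} k² = 13685 - 55 = 13630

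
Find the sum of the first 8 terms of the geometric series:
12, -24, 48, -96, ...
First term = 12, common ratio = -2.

Sₙ = a(1 - rⁿ) / (1 - r)
S_8 = 12(1 - (-2)^8) / (1 - (-2))
S_8 = 12(1 - 256) / (3)
S_8 = -1020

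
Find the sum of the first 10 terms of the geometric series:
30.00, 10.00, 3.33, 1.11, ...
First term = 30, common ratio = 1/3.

Sₙ = a(1 - rⁿ) / (1 - r)
S_10 = 30(1 - (1/3)^10) / (1 - (1/3))
S_10 = 30(1 - (1/59049)) / (2/3)
S_10 = 295240/6561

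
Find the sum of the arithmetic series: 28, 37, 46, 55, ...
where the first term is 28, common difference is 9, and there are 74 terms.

Sₙ = n/2 × (first + last)
Last term = a + (n-1)d = 28 + (74-1)×9 = 685
S_74 = 74/2 × (28 + 685)
S_74 = 74/2 × 713 = 26381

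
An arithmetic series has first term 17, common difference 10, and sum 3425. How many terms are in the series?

Using S = n/2 × [2a + (n-1)d]
3425 = n/2 × [2(17) + (n-1)(10)]
3425 = n/2 × [34 + 10n - 10]
6850 = n × [24 + 10n]
10n² + (24)n - 6850 = 0
Discriminant: Δ = (24)² - 4(10)(-6850) = 576 + 274000 = 274576
√Δ = 524
n = [-(24) + √Δ] / (2·10) = (-24 + 524) / 20 = 500 / 20 = 25
(The negative root is discarded since n must be a positive integer.)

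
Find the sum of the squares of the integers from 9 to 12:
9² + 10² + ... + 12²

Use ∑_{k=1}^{n} k² = n(n+1)(2n+1)/6, then subtract the first 8 terms.
∑_{k=1}^{12} k² = 12×13×25/6 = 650
∑_{k=1}^{8} k² = 8×9×17/6 = 204
∑_{k=9}^{12} k² = 650 - 204 = 446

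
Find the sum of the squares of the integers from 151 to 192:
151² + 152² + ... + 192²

Use ∑_{k=1}^{n} k² = n(n+1)(2n+1)/6, then subtract the first 150 terms.
∑_{k=1}^{192} k² = 192×193×385/6 = 2377760
∑_{k=1}^{150} k² = 150×151×301/6 = 1136275
∑_{k=151}^{192} k² = 2377760 - 1136275 = 1241485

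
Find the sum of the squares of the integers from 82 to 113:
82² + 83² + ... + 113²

Use ∑_{k=1}^{n} k² = n(n+1)(2n+1)/6, then subtract the first 81 terms.
∑_{k=1}^{113} k² = 113×114×227/6 = 487369
∑_{k=1}^{81} k² = 81×82×163/6 = 180441
∑_{k=82}^{113} k² = 487369 - 180441 = 306928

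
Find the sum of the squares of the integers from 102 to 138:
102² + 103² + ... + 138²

Use ∑_{k=1}^{n} k² = n(n+1)(2n+1)/6, then subtract the first 101 terms.
∑_{k=1}^{138} k² = 138×139×277/6 = 885569
∑_{k=1}^{101} k² = 101×102×203/6 = 348551
∑_{k=102}^{138} k² = 885569 - 348551 = 537018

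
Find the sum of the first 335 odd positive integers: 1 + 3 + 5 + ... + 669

Sum of first n odd numbers = n²
= 335²
= 112225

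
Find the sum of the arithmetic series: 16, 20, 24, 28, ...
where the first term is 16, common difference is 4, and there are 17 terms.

Sₙ = n/2 × (first + last)
Last term = a + (n-1)d = 16 + (17-1)×4 = 80
S_17 = 17/2 × (16 + 80)
S_17 = 17/2 × 96 = 816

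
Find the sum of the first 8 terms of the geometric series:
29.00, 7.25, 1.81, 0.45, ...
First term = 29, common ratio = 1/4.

Sₙ = a(1 - rⁿ) / (1 - r)
S_8 = 29(1 - (1/4)^8) / (1 - (1/4))
S_8 = 29(1 - (1/65536)) / (3/4)
S_8 = 633505/16384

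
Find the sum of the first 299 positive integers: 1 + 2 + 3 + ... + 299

Formula: ∑k = n(n+1)/2
= 299×300/2
= 89700/2
= 44850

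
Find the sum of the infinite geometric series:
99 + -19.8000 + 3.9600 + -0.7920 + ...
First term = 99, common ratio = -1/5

For |r| < 1, S = a / (1 - r)
S = 99 / (1 - (-1/5))
S = 99 / (6/5)
S = 165/2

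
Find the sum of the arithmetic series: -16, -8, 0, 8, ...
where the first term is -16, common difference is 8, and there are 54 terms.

Sₙ = n/2 × (first + last)
Last term = a + (n-1)d = -16 + (54-1)×8 = 408
S_54 = 54/2 × (-16 + 408)
S_54 = 54/2 × 392 = 10584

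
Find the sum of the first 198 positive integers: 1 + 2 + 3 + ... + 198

Formula: ∑k = n(n+1)/2
= 198×199/2
= 39402/2
= 19701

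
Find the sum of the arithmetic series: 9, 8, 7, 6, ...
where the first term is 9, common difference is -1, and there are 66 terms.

Sₙ = n/2 × (first + last)
Last term = a + (n-1)d = 9 + (66-1)×(-1) = -56
S_66 = 66/2 × (9 + (-56))
S_66 = 66/2 × (-47) = -1551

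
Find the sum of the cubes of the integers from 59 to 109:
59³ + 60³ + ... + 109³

Use ∑_{k=1}^{n} k³ = [n(n+1)/2]², then subtract the first 58 terms.
∑_{k=1}^{109} k³ = [109×110/2]² = 5995² = 35940025
∑_{k=1}^{58} k³ = [58×59/2]² = 1711² = 2927521
∑_{k=59}^{109} k³ = 35940025 - 2927521 = 33012504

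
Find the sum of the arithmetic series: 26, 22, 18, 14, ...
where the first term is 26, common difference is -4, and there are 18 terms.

Sₙ = n/2 × (first + last)
Last term = a + (n-1)d = 26 + (18-1)×(-4) = -42
S_18 = 18/2 × (26 + (-42))
S_18 = 18/2 × (-16) = -144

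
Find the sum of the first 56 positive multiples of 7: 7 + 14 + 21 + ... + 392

Factor out 7: = 7(1 + 2 + ... + 56) = 7 × n(n+1)/2
= 7 × 56×57/2
= 7 × 1596
= 11172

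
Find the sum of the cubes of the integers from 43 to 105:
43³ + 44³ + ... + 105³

Use ∑_{k=1}^{n} k³ = [n(n+1)/2]², then subtract the first 42 terms.
∑_{k=1}^{105} k³ = [105×106/2]² = 5565² = 30969225
∑_{k=1}^{42} k³ = [42×43/2]² = 903² = 815409
∑_{k=43}^{105} k³ = 30969225 - 815409 = 30153816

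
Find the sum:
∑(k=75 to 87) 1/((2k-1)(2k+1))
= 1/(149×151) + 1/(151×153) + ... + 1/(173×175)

Partial fractions: 1/((2k-1)(2k+1)) = (1/2)[1/(2k-1) - 1/(2k+1)]
The series telescopes:
= (1/2)[1/149 - 1/175]
= 13/26075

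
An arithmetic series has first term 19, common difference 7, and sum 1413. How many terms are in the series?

Using S = n/2 × [2a + (n-1)d]
1413 = n/2 × [2(19) + (n-1)(7)]
1413 = n/2 × [38 + 7n - 7]
2826 = n × [31 + 7n]
7n² + (31)n - 2826 = 0
Discriminant: Δ = (31)² - 4(7)(-2826) = 961 + 79128 = 80089
√Δ = 283
n = [-(31) + √Δ] / (2·7) = (-31 + 283) / 14 = 252 / 14 = 18
(The negative root is discarded since n must be a positive integer.)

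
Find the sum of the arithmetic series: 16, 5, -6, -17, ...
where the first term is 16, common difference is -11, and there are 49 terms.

Sₙ = n/2 × (first + last)
Last term = a + (n-1)d = 16 + (49-1)×(-11) = -512
S_49 = 49/2 × (16 + (-512))
S_49 = 49/2 × (-496) = -12152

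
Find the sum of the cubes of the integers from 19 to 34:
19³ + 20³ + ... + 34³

Use ∑_{k=1}^{n} k³ = [n(n+1)/2]², then subtract the first 18 terms.
∑_{k=1}^{34} k³ = [34×35/2]² = 595² = 354025
∑_{k=1}^{18} k³ = [18×19/2]² = 171² = 29241
∑_{k=19}^{34} k³ = 354025 - 29241 = 324784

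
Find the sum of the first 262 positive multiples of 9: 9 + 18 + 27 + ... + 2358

Factor out 9: = 9(1 + 2 + ... + 262) = 9 × n(n+1)/2
= 9 × 262×263/2
= 9 × 34453
= 310077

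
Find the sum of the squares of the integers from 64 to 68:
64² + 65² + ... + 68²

Use ∑_{k=1}^{n} k² = n(n+1)(2n+1)/6, then subtract the first 63 terms.
∑_{k=1}^{68} k² = 68×69×137/6 = 107134
∑_{k=1}^{63} k² = 63×64×127/6 = 85344
∑_{k=64}^{68} k² = 107134 - 85344 = 21790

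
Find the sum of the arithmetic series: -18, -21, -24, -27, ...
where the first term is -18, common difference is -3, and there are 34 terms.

Sₙ = n/2 × (first + last)
Last term = a + (n-1)d = -18 + (34-1)×(-3) = -117
S_34 = 34/2 × (-18 + (-117))
S_34 = 34/2 × (-135) = -2295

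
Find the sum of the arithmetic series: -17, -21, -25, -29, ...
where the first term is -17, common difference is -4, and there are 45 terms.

Sₙ = n/2 × (first + last)
Last term = a + (n-1)d = -17 + (45-1)×(-4) = -193
S_45 = 45/2 × (-17 + (-193))
S_45 = 45/2 × (-210) = -4725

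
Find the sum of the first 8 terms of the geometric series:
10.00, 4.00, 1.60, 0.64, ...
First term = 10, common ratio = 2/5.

Sₙ = a(1 - rⁿ) / (1 - r)
S_8 = 10(1 - (2/5)^8) / (1 - (2/5))
S_8 = 10(1 - (256/390625)) / (3/5)
S_8 = 260246/15625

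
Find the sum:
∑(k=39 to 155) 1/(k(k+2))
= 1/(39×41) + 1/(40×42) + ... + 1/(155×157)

Partial fractions: 1/(k(k+2)) = (1/2)[1/k - 1/(k+2)]
Telescoping leaves the first two and last two terms:
= (1/2)[1/39 + 1/40 - 1/156 - 1/157]
= 3091/163280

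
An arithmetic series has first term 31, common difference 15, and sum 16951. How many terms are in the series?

Using S = n/2 × [2a + (n-1)d]
16951 = n/2 × [2(31) + (n-1)(15)]
16951 = n/2 × [62 + 15n - 15]
33902 = n × [47 + 15n]
15n² + (47)n - 33902 = 0
Discriminant: Δ = (47)² - 4(15)(-33902) = 2209 + 2034120 = 2036329
√Δ = 1427
n = [-(47) + √Δ] / (2·15) = (-47 + 1427) / 30 = 1380 / 30 = 46
(The negative root is discarded since n must be a positive integer.)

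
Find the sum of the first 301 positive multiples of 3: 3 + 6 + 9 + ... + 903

Factor out 3: = 3(1 + 2 + ... + 301) = 3 × n(n+1)/2
= 3 × 301×302/2
= 3 × 45451
= 136353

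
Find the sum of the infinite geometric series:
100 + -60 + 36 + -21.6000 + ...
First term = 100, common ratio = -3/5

For |r| < 1, S = a / (1 - r)
S = 100 / (1 - (-3/5))
S = 100 / (8/5)
S = 125/2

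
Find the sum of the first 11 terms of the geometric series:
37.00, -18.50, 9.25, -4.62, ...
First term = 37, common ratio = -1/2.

Sₙ = a(1 - rⁿ) / (1 - r)
S_11 = 37(1 - (-1/2)^11) / (1 - (-1/2))
S_11 = 37(1 - (-1/2048)) / (3/2)
S_11 = 25271/1024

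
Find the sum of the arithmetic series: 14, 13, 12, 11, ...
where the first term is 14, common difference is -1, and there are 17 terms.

Sₙ = n/2 × (first + last)
Last term = a + (n-1)d = 14 + (17-1)×(-1) = -2
S_17 = 17/2 × (14 + (-2))
S_17 = 17/2 × 12 = 102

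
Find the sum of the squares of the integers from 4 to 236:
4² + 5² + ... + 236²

Use ∑_{k=1}^{n} k² = n(n+1)(2n+1)/6, then subtract the first 3 terms.
∑_{k=1}^{236} k² = 236×237×473/6 = 4409306
∑_{k=1}^{3} k² = 3×4×7/6 = 14
∑_{k=4}^{236} k² = 4409306 - 14 = 4409292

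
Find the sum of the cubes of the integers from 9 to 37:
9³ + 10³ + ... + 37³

Use ∑_{k=1}^{n} k³ = [n(n+1)/2]², then subtract the first 8 terms.
∑_{k=1}^{37} k³ = [37×38/2]² = 703² = 494209
∑_{k=1}^{8} k³ = [8×9/2]² = 36² = 1296
∑_{k=9}^{37} k³ = 494209 - 1296 = 492913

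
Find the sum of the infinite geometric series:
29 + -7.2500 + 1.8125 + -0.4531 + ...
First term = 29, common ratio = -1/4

For |r| < 1, S = a / (1 - r)
S = 29 / (1 - (-1/4))
S = 29 / (5/4)
S = 116/5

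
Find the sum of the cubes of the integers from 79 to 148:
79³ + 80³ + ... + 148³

Use ∑_{k=1}^{n} k³ = [n(n+1)/2]², then subtract the first 78 terms.
∑_{k=1}^{148} k³ = [148×149/2]² = 11026² = 121572676
∑_{k=1}^{78} k³ = [78×79/2]² = 3081² = 9492561
∑_{k=79}^{148} k³ = 121572676 - 9492561 = 112080115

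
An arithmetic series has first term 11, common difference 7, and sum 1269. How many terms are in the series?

Using S = n/2 × [2a + (n-1)d]
1269 = n/2 × [2(11) + (n-1)(7)]
1269 = n/2 × [22 + 7n - 7]
2538 = n × [15 + 7n]
7n² + (15)n - 2538 = 0
Discriminant: Δ = (15)² - 4(7)(-2538) = 225 + 71064 = 71289
√Δ = 267
n = [-(15) + √Δ] / (2·7) = (-15 + 267) / 14 = 252 / 14 = 18
(The negative root is discarded since n must be a positive integer.)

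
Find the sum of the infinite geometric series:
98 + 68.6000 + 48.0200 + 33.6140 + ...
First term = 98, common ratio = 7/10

For |r| < 1, S = a / (1 - r)
S = 98 / (1 - (7/10))
S = 98 / (3/10)
S = 980/3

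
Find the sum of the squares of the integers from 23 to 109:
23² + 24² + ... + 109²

Use ∑_{k=1}^{n} k² = n(n+1)(2n+1)/6, then subtract the first 22 terms.
∑_{k=1}^{109} k² = 109×110×219/6 = 437635
∑_{k=1}^{22} k² = 22×23×45/6 = 3795
∑_{k=23}^{109} k² = 437635 - 3795 = 433840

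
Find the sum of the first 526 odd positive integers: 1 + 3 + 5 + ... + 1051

Sum of first n odd numbers = n²
= 526²
= 276676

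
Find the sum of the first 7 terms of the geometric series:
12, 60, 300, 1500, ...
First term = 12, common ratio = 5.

Sₙ = a(1 - rⁿ) / (1 - r)
S_7 = 12(1 - 5^7) / (1 - 5)
S_7 = 12(1 - 78125) / (-4)
S_7 = 234372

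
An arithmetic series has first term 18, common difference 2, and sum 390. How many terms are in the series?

Using S = n/2 × [2a + (n-1)d]
390 = n/2 × [2(18) + (n-1)(2)]
390 = n/2 × [36 + 2n - 2]
780 = n × [34 + 2n]
2n² + (34)n - 780 = 0
Discriminant: Δ = (34)² - 4(2)(-780) = 1156 + 6240 = 7396
√Δ = 86
n = [-(34) + √Δ] / (2·2) = (-34 + 86) / 4 = 52 / 4 = 13
(The negative root is discarded since n must be a positive integer.)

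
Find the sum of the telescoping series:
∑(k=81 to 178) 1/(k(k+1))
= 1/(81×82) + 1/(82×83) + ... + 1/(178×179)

Partial fractions: 1/(k(k+1)) = 1/k - 1/(k+1)
The series telescopes:
= (1/81 - 1/82) + (1/82 - 1/83) + ... + (1/178 - 1/179)
= 1/81 - 1/179
= 98/14499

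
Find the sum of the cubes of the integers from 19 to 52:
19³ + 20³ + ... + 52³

Use ∑_{k=1}^{n} k³ = [n(n+1)/2]², then subtract the first 18 terms.
∑_{k=1}^{52} k³ = [52×53/2]² = 1378² = 1898884
∑_{k=1}^{18} k³ = [18×19/2]² = 171² = 29241
∑_{k=19}^{52} k³ = 1898884 - 29241 = 1869643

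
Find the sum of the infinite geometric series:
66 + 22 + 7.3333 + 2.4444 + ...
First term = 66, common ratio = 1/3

For |r| < 1, S = a / (1 - r)
S = 66 / (1 - (1/3))
S = 66 / (2/3)
S = 99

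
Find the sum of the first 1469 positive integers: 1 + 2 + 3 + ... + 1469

Formula: ∑k = n(n+1)/2
= 1469×1470/2
= 2159430/2
= 1079715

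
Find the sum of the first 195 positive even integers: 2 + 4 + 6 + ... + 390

Sum of first n even numbers = n(n+1)
= 195×196
= 38220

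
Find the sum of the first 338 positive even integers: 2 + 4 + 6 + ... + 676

Sum of first n even numbers = n(n+1)
= 338×339
= 114582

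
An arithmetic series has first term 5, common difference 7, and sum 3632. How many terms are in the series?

Using S = n/2 × [2a + (n-1)d]
3632 = n/2 × [2(5) + (n-1)(7)]
3632 = n/2 × [10 + 7n - 7]
7264 = n × [3 + 7n]
7n² + (3)n - 7264 = 0
Discriminant: Δ = (3)² - 4(7)(-7264) = 9 + 203392 = 203401
√Δ = 451
n = [-(3) + √Δ] / (2·7) = (-3 + 451) / 14 = 448 / 14 = 32
(The negative root is discarded since n must be a positive integer.)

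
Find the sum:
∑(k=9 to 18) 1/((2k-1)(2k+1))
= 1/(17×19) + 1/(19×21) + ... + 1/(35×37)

Partial fractions: 1/((2k-1)(2k+1)) = (1/2)[1/(2k-1) - 1/(2k+1)]
The series telescopes:
= (1/2)[1/17 - 1/37]
= 10/629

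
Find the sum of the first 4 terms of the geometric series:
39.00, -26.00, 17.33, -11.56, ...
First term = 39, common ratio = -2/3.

Sₙ = a(1 - rⁿ) / (1 - r)
S_4 = 39(1 - (-2/3)^4) / (1 - (-2/3))
S_4 = 39(1 - (16/81)) / (5/3)
S_4 = 169/9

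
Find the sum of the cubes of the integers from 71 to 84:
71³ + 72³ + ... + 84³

Use ∑_{k=1}^{n} k³ = [n(n+1)/2]², then subtract the first 70 terms.
∑_{k=1}^{84} k³ = [84×85/2]² = 3570² = 12744900
∑_{k=1}^{70} k³ = [70×71/2]² = 2485² = 6175225
∑_{k=71}^{84} k³ = 12744900 - 6175225 = 6569675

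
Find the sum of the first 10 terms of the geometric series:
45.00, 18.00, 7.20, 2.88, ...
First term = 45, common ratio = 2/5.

Sₙ = a(1 - rⁿ) / (1 - r)
S_10 = 45(1 - (2/5)^10) / (1 - (2/5))
S_10 = 45(1 - (1024/9765625)) / (3/5)
S_10 = 29293803/390625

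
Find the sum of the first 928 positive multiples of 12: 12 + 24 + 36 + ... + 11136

Factor out 12: = 12(1 + 2 + ... + 928) = 12 × n(n+1)/2
= 12 × 928×929/2
= 12 × 431056
= 5172672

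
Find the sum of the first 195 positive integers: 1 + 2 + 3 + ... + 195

Formula: ∑k = n(n+1)/2
= 195×196/2
= 38220/2
= 19110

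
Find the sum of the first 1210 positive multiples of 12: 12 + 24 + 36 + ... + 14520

Factor out 12: = 12(1 + 2 + ... + 1210) = 12 × n(n+1)/2
= 12 × 1210×1211/2
= 12 × 732655
= 8791860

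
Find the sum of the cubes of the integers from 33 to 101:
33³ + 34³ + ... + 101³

Use ∑_{k=1}^{n} k³ = [n(n+1)/2]², then subtract the first 32 terms.
∑_{k=1}^{101} k³ = [101×102/2]² = 5151² = 26532801
∑_{k=1}^{32} k³ = [32×33/2]² = 528² = 278784
∑_{k=33}^{101} k³ = 26532801 - 278784 = 26254017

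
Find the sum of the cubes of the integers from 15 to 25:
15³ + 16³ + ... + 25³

Use ∑_{k=1}^{n} k³ = [n(n+1)/2]², then subtract the first 14 terms.
∑_{k=1}^{25} k³ = [25×26/2]² = 325² = 105625
∑_{k=1}^{14} k³ = [14×15/2]² = 105² = 11025
∑_{k=15}^{25} k³ = 105625 - 11025 = 94600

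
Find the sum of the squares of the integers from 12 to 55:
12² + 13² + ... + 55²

Use ∑_{k=1}^{n} k² = n(n+1)(2n+1)/6, then subtract the first 11 terms.
∑_{k=1}^{55} k² = 55×56×111/6 = 56980
∑_{k=1}^{11} k² = 11×12×23/6 = 506
∑_{k=12}^{55} k² = 56980 - 506 = 56474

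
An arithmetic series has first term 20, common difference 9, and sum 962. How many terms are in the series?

Using S = n/2 × [2a + (n-1)d]
962 = n/2 × [2(20) + (n-1)(9)]
962 = n/2 × [40 + 9n - 9]
1924 = n × [31 + 9n]
9n² + (31)n - 1924 = 0
Discriminant: Δ = (31)² - 4(9)(-1924) = 961 + 69264 = 70225
√Δ = 265
n = [-(31) + √Δ] / (2·9) = (-31 + 265) / 18 = 234 / 18 = 13
(The negative root is discarded since n must be a positive integer.)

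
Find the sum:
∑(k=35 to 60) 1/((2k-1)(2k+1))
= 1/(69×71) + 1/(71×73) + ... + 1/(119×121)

Partial fractions: 1/((2k-1)(2k+1)) = (1/2)[1/(2k-1) - 1/(2k+1)]
The series telescopes:
= (1/2)[1/69 - 1/121]
= 26/8349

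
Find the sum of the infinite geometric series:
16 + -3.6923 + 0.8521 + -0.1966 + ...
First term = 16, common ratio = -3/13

For |r| < 1, S = a / (1 - r)
S = 16 / (1 - (-3/13))
S = 16 / (16/13)
S = 13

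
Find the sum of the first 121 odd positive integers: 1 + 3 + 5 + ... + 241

Sum of first n odd numbers = n²
= 121²
= 14641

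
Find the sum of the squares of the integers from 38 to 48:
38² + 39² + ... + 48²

Use ∑_{k=1}^{n} k² = n(n+1)(2n+1)/6, then subtract the first 37 terms.
∑_{k=1}^{48} k² = 48×49×97/6 = 38024
∑_{k=1}^{37} k² = 37×38×75/6 = 17575
∑_{k=38}^{48} k² = 38024 - 17575 = 20449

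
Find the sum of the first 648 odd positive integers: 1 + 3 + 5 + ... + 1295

Sum of first n odd numbers = n²
= 648²
= 419904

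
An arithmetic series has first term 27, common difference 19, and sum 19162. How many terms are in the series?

Using S = n/2 × [2a + (n-1)d]
19162 = n/2 × [2(27) + (n-1)(19)]
19162 = n/2 × [54 + 19n - 19]
38324 = n × [35 + 19n]
19n² + (35)n - 38324 = 0
Discriminant: Δ = (35)² - 4(19)(-38324) = 1225 + 2912624 = 2913849
√Δ = 1707
n = [-(35) + √Δ] / (2·19) = (-35 + 1707) / 38 = 1672 / 38 = 44
(The negative root is discarded since n must be a positive integer.)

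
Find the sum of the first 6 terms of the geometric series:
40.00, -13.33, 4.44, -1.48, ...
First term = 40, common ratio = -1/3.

Sₙ = a(1 - rⁿ) / (1 - r)
S_6 = 40(1 - (-1/3)^6) / (1 - (-1/3))
S_6 = 40(1 - (1/729)) / (4/3)
S_6 = 7280/243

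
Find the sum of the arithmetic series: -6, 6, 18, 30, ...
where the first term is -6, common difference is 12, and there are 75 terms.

Sₙ = n/2 × (first + last)
Last term = a + (n-1)d = -6 + (75-1)×12 = 882
S_75 = 75/2 × (-6 + 882)
S_75 = 75/2 × 876 = 32850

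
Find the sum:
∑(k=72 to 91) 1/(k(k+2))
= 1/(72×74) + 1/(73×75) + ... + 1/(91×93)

Partial fractions: 1/(k(k+2)) = (1/2)[1/k - 1/(k+2)]
Telescoping leaves the first two and last two terms:
= (1/2)[1/72 + 1/73 - 1/92 - 1/93]
= 22355/7495056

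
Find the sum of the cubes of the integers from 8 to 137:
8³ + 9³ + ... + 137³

Use ∑_{k=1}^{n} k³ = [n(n+1)/2]², then subtract the first 7 terms.
∑_{k=1}^{137} k³ = [137×138/2]² = 9453² = 89359209
∑_{k=1}^{7} k³ = [7×8/2]² = 28² = 784
∑_{k=8}^{137} k³ = 89359209 - 784 = 89358425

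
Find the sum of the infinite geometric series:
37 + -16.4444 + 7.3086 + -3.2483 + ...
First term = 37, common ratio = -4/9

For |r| < 1, S = a / (1 - r)
S = 37 / (1 - (-4/9))
S = 37 / (13/9)
S = 333/13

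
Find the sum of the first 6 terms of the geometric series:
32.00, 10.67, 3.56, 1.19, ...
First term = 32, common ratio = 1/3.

Sₙ = a(1 - rⁿ) / (1 - r)
S_6 = 32(1 - (1/3)^6) / (1 - (1/3))
S_6 = 32(1 - (1/729)) / (2/3)
S_6 = 11648/243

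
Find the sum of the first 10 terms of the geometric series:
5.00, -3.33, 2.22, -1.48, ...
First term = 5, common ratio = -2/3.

Sₙ = a(1 - rⁿ) / (1 - r)
S_10 = 5(1 - (-2/3)^10) / (1 - (-2/3))
S_10 = 5(1 - (1024/59049)) / (5/3)
S_10 = 58025/19683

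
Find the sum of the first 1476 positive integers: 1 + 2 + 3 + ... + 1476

Formula: ∑k = n(n+1)/2
= 1476×1477/2
= 2180052/2
= 1090026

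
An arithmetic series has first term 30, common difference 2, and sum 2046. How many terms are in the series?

Using S = n/2 × [2a + (n-1)d]
2046 = n/2 × [2(30) + (n-1)(2)]
2046 = n/2 × [60 + 2n - 2]
4092 = n × [58 + 2n]
2n² + (58)n - 4092 = 0
Discriminant: Δ = (58)² - 4(2)(-4092) = 3364 + 32736 = 36100
√Δ = 190
n = [-(58) + √Δ] / (2·2) = (-58 + 190) / 4 = 132 / 4 = 33
(The negative root is discarded since n must be a positive integer.)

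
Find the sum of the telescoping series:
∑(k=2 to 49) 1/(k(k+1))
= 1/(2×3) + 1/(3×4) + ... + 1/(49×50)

Partial fractions: 1/(k(k+1)) = 1/k - 1/(k+1)
The series telescopes:
= (1/2 - 1/3) + (1/3 - 1/4) + ... + (1/49 - 1/50)
= 1/2 - 1/50
= 12/25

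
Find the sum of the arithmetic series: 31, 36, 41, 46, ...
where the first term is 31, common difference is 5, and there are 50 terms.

Sₙ = n/2 × (first + last)
Last term = a + (n-1)d = 31 + (50-1)×5 = 276
S_50 = 50/2 × (31 + 276)
S_50 = 50/2 × 307 = 7675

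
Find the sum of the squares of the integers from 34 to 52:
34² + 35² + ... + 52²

Use ∑_{k=1}^{n} k² = n(n+1)(2n+1)/6, then subtract the first 33 terms.
∑_{k=1}^{52} k² = 52×53×105/6 = 48230
∑_{k=1}^{33} k² = 33×34×67/6 = 12529
∑_{k=34}^{52} k² = 48230 - 12529 = 35701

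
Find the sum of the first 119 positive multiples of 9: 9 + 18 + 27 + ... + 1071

Factor out 9: = 9(1 + 2 + ... + 119) = 9 × n(n+1)/2
= 9 × 119×120/2
= 9 × 7140
= 64260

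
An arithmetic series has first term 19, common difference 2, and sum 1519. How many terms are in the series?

Using S = n/2 × [2a + (n-1)d]
1519 = n/2 × [2(19) + (n-1)(2)]
1519 = n/2 × [38 + 2n - 2]
3038 = n × [36 + 2n]
2n² + (36)n - 3038 = 0
Discriminant: Δ = (36)² - 4(2)(-3038) = 1296 + 24304 = 25600
√Δ = 160
n = [-(36) + √Δ] / (2·2) = (-36 + 160) / 4 = 124 / 4 = 31
(The negative root is discarded since n must be a positive integer.)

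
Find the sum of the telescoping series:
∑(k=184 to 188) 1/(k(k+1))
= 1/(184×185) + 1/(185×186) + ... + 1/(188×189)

Partial fractions: 1/(k(k+1)) = 1/k - 1/(k+1)
The series telescopes:
= (1/184 - 1/185) + (1/185 - 1/186) + ... + (1/188 - 1/189)
= 1/184 - 1/189
= 5/34776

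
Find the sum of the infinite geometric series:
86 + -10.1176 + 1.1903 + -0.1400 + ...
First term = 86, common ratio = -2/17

For |r| < 1, S = a / (1 - r)
S = 86 / (1 - (-2/17))
S = 86 / (19/17)
S = 1462/19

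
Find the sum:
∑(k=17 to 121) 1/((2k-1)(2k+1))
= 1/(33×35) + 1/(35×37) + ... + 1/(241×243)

Partial fractions: 1/((2k-1)(2k+1)) = (1/2)[1/(2k-1) - 1/(2k+1)]
The series telescopes:
= (1/2)[1/33 - 1/243]
= 35/2673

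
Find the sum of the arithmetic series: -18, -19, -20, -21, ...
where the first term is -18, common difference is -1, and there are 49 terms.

Sₙ = n/2 × (first + last)
Last term = a + (n-1)d = -18 + (49-1)×(-1) = -66
S_49 = 49/2 × (-18 + (-66))
S_49 = 49/2 × (-84) = -2058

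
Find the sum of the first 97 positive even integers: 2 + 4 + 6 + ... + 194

Sum of first n even numbers = n(n+1)
= 97×98
= 9506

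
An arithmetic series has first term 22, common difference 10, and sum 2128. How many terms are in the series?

Using S = n/2 × [2a + (n-1)d]
2128 = n/2 × [2(22) + (n-1)(10)]
2128 = n/2 × [44 + 10n - 10]
4256 = n × [34 + 10n]
10n² + (34)n - 4256 = 0
Discriminant: Δ = (34)² - 4(10)(-4256) = 1156 + 170240 = 171396
√Δ = 414
n = [-(34) + √Δ] / (2·10) = (-34 + 414) / 20 = 380 / 20 = 19
(The negative root is discarded since n must be a positive integer.)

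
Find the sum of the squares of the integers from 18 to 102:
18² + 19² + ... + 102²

Use ∑_{k=1}^{n} k² = n(n+1)(2n+1)/6, then subtract the first 17 terms.
∑_{k=1}^{102} k² = 102×103×205/6 = 358955
∑_{k=1}^{17} k² = 17×18×35/6 = 1785
∑_{k=18}^{102} k² = 358955 - 1785 = 357170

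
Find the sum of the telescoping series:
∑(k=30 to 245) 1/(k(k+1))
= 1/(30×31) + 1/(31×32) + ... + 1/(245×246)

Partial fractions: 1/(k(k+1)) = 1/k - 1/(k+1)
The series telescopes:
= (1/30 - 1/31) + (1/31 - 1/32) + ... + (1/245 - 1/246)
= 1/30 - 1/246
= 6/205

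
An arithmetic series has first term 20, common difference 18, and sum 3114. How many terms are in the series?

Using S = n/2 × [2a + (n-1)d]
3114 = n/2 × [2(20) + (n-1)(18)]
3114 = n/2 × [40 + 18n - 18]
6228 = n × [22 + 18n]
18n² + (22)n - 6228 = 0
Discriminant: Δ = (22)² - 4(18)(-6228) = 484 + 448416 = 448900
√Δ = 670
n = [-(22) + √Δ] / (2·18) = (-22 + 670) / 36 = 648 / 36 = 18
(The negative root is discarded since n must be a positive integer.)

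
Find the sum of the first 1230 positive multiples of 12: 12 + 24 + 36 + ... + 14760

Factor out 12: = 12(1 + 2 + ... + 1230) = 12 × n(n+1)/2
= 12 × 1230×1231/2
= 12 × 757065
= 9084780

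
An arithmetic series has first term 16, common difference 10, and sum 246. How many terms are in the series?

Using S = n/2 × [2a + (n-1)d]
246 = n/2 × [2(16) + (n-1)(10)]
246 = n/2 × [32 + 10n - 10]
492 = n × [22 + 10n]
10n² + (22)n - 492 = 0
Discriminant: Δ = (22)² - 4(10)(-492) = 484 + 19680 = 20164
√Δ = 142
n = [-(22) + √Δ] / (2·10) = (-22 + 142) / 20 = 120 / 20 = 6
(The negative root is discarded since n must be a positive integer.)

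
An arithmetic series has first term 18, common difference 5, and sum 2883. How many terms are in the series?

Using S = n/2 × [2a + (n-1)d]
2883 = n/2 × [2(18) + (n-1)(5)]
2883 = n/2 × [36 + 5n - 5]
5766 = n × [31 + 5n]
5n² + (31)n - 5766 = 0
Discriminant: Δ = (31)² - 4(5)(-5766) = 961 + 115320 = 116281
√Δ = 341
n = [-(31) + √Δ] / (2·5) = (-31 + 341) / 10 = 310 / 10 = 31
(The negative root is discarded since n must be a positive integer.)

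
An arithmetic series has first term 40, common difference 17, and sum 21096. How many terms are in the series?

Using S = n/2 × [2a + (n-1)d]
21096 = n/2 × [2(40) + (n-1)(17)]
21096 = n/2 × [80 + 17n - 17]
42192 = n × [63 + 17n]
17n² + (63)n - 42192 = 0
Discriminant: Δ = (63)² - 4(17)(-42192) = 3969 + 2869056 = 2873025
√Δ = 1695
n = [-(63) + √Δ] / (2·17) = (-63 + 1695) / 34 = 1632 / 34 = 48
(The negative root is discarded since n must be a positive integer.)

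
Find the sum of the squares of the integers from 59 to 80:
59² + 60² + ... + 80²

Use ∑_{k=1}^{n} k² = n(n+1)(2n+1)/6, then subtract the first 58 terms.
∑_{k=1}^{80} k² = 80×81×161/6 = 173880
∑_{k=1}^{58} k² = 58×59×117/6 = 66729
∑_{k=59}^{80} k² = 173880 - 66729 = 107151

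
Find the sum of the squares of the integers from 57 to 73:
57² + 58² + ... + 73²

Use ∑_{k=1}^{n} k² = n(n+1)(2n+1)/6, then subtract the first 56 terms.
∑_{k=1}^{73} k² = 73×74×147/6 = 132349
∑_{k=1}^{56} k² = 56×57×113/6 = 60116
∑_{k=57}^{73} k² = 132349 - 60116 = 72233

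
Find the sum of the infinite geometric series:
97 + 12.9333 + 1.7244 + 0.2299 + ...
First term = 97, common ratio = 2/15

For |r| < 1, S = a / (1 - r)
S = 97 / (1 - (2/15))
S = 97 / (13/15)
S = 1455/13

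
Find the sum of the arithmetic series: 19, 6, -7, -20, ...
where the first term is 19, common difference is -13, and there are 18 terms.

Sₙ = n/2 × (first + last)
Last term = a + (n-1)d = 19 + (18-1)×(-13) = -202
S_18 = 18/2 × (19 + (-202))
S_18 = 18/2 × (-183) = -1647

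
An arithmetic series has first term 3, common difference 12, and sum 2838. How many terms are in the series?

Using S = n/2 × [2a + (n-1)d]
2838 = n/2 × [2(3) + (n-1)(12)]
2838 = n/2 × [6 + 12n - 12]
5676 = n × [-6 + 12n]
12n² + (-6)n - 5676 = 0
Discriminant: Δ = (-6)² - 4(12)(-5676) = 36 + 272448 = 272484
√Δ = 522
n = [-(-6) + √Δ] / (2·12) = (6 + 522) / 24 = 528 / 24 = 22
(The negative root is discarded since n must be a positive integer.)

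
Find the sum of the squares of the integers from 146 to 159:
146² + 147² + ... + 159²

Use ∑_{k=1}^{n} k² = n(n+1)(2n+1)/6, then subtract the first 145 terms.
∑_{k=1}^{159} k² = 159×160×319/6 = 1352560
∑_{k=1}^{145} k² = 145×146×291/6 = 1026745
∑_{k=146}^{159} k² = 1352560 - 1026745 = 325815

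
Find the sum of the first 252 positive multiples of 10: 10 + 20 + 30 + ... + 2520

Factor out 10: = 10(1 + 2 + ... + 252) = 10 × n(n+1)/2
= 10 × 252×253/2
= 10 × 31878
= 318780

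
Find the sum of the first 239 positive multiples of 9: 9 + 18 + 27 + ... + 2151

Factor out 9: = 9(1 + 2 + ... + 239) = 9 × n(n+1)/2
= 9 × 239×240/2
= 9 × 28680
= 258120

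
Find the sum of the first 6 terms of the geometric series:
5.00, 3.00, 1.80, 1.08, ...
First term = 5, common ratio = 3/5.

Sₙ = a(1 - rⁿ) / (1 - r)
S_6 = 5(1 - (3/5)^6) / (1 - (3/5))
S_6 = 5(1 - (729/15625)) / (2/5)
S_6 = 7448/625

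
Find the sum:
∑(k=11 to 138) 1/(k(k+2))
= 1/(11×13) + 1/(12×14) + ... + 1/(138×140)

Partial fractions: 1/(k(k+2)) = (1/2)[1/k - 1/(k+2)]
Telescoping leaves the first two and last two terms:
= (1/2)[1/11 + 1/12 - 1/139 - 1/140]
= 12836/160545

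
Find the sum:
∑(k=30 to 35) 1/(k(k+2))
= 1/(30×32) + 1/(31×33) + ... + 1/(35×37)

Partial fractions: 1/(k(k+2)) = (1/2)[1/k - 1/(k+2)]
Telescoping leaves the first two and last two terms:
= (1/2)[1/30 + 1/31 - 1/36 - 1/37]
= 2227/412920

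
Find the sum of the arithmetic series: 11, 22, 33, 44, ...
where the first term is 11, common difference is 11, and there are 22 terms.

Sₙ = n/2 × (first + last)
Last term = a + (n-1)d = 11 + (22-1)×11 = 242
S_22 = 22/2 × (11 + 242)
S_22 = 22/2 × 253 = 2783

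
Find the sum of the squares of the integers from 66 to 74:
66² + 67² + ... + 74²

Use ∑_{k=1}^{n} k² = n(n+1)(2n+1)/6, then subtract the first 65 terms.
∑_{k=1}^{74} k² = 74×75×149/6 = 137825
∑_{k=1}^{65} k² = 65×66×131/6 = 93665
∑_{k=66}^{74} k² = 137825 - 93665 = 44160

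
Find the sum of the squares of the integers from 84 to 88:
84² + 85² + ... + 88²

Use ∑_{k=1}^{n} k² = n(n+1)(2n+1)/6, then subtract the first 83 terms.
∑_{k=1}^{88} k² = 88×89×177/6 = 231044
∑_{k=1}^{83} k² = 83×84×167/6 = 194054
∑_{k=84}^{88} k² = 231044 - 194054 = 36990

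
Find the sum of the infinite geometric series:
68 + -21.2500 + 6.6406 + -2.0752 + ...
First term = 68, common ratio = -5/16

For |r| < 1, S = a / (1 - r)
S = 68 / (1 - (-5/16))
S = 68 / (21/16)
S = 1088/21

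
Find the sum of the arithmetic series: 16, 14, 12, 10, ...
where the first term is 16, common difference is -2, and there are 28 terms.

Sₙ = n/2 × (first + last)
Last term = a + (n-1)d = 16 + (28-1)×(-2) = -38
S_28 = 28/2 × (16 + (-38))
S_28 = 28/2 × (-22) = -308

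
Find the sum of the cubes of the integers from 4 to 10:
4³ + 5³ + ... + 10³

Use ∑_{k=1}^{n} k³ = [n(n+1)/2]², then subtract the first 3 terms.
∑_{k=1}^{10} k³ = [10×11/2]² = 55² = 3025
∑_{k=1}^{3} k³ = [3×4/2]² = 6² = 36
∑_{k=4}^{10} k³ = 3025 - 36 = 2989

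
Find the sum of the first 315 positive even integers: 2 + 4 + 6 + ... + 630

Sum of first n even numbers = n(n+1)
= 315×316
= 99540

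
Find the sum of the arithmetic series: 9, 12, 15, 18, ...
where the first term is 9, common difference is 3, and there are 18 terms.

Sₙ = n/2 × (first + last)
Last term = a + (n-1)d = 9 + (18-1)×3 = 60
S_18 = 18/2 × (9 + 60)
S_18 = 18/2 × 69 = 621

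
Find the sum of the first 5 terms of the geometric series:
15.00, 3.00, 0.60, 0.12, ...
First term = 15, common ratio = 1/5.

Sₙ = a(1 - rⁿ) / (1 - r)
S_5 = 15(1 - (1/5)^5) / (1 - (1/5))
S_5 = 15(1 - (1/3125)) / (4/5)
S_5 = 2343/125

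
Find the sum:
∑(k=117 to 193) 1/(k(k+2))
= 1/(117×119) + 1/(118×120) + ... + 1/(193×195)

Partial fractions: 1/(k(k+2)) = (1/2)[1/k - 1/(k+2)]
Telescoping leaves the first two and last two terms:
= (1/2)[1/117 + 1/118 - 1/194 - 1/195]
= 22561/6695910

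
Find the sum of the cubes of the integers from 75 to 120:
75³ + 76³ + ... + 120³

Use ∑_{k=1}^{n} k³ = [n(n+1)/2]², then subtract the first 74 terms.
∑_{k=1}^{120} k³ = [120×121/2]² = 7260² = 52707600
∑_{k=1}^{74} k³ = [74×75/2]² = 2775² = 7700625
∑_{k=75}^{120} k³ = 52707600 - 7700625 = 45006975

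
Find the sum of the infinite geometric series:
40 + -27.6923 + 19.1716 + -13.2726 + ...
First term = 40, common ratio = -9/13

For |r| < 1, S = a / (1 - r)
S = 40 / (1 - (-9/13))
S = 40 / (22/13)
S = 260/11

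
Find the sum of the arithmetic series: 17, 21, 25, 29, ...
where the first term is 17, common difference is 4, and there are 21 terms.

Sₙ = n/2 × (first + last)
Last term = a + (n-1)d = 17 + (21-1)×4 = 97
S_21 = 21/2 × (17 + 97)
S_21 = 21/2 × 114 = 1197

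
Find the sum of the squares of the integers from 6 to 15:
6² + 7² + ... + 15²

Use ∑_{k=1}^{n} k² = n(n+1)(2n+1)/6, then subtract the first 5 terms.
∑_{k=1}^{15} k² = 15×16×31/6 = 1240
∑_{k=1}^{5} k² = 5×6×11/6 = 55
∑_{k=6}^{15} k² = 1240 - 55 = 1185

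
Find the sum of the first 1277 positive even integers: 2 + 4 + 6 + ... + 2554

Sum of first n even numbers = n(n+1)
= 1277×1278
= 1632006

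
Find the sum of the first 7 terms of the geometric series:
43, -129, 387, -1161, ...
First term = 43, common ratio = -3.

Sₙ = a(1 - rⁿ) / (1 - r)
S_7 = 43(1 - (-3)^7) / (1 - (-3))
S_7 = 43(1 - (-2187)) / (4)
S_7 = 23521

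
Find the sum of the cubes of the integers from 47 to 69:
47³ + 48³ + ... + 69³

Use ∑_{k=1}^{n} k³ = [n(n+1)/2]², then subtract the first 46 terms.
∑_{k=1}^{69} k³ = [69×70/2]² = 2415² = 5832225
∑_{k=1}^{46} k³ = [46×47/2]² = 1081² = 1168561
∑_{k=47}^{69} k³ = 5832225 - 1168561 = 4663664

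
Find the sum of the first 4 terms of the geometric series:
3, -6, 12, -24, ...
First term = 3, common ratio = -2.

Sₙ = a(1 - rⁿ) / (1 - r)
S_4 = 3(1 - (-2)^4) / (1 - (-2))
S_4 = 3(1 - 16) / (3)
S_4 = -15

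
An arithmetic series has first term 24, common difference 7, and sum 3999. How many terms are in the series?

Using S = n/2 × [2a + (n-1)d]
3999 = n/2 × [2(24) + (n-1)(7)]
3999 = n/2 × [48 + 7n - 7]
7998 = n × [41 + 7n]
7n² + (41)n - 7998 = 0
Discriminant: Δ = (41)² - 4(7)(-7998) = 1681 + 223944 = 225625
√Δ = 475
n = [-(41) + √Δ] / (2·7) = (-41 + 475) / 14 = 434 / 14 = 31
(The negative root is discarded since n must be a positive integer.)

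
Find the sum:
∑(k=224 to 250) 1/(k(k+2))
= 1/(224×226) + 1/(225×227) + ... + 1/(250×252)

Partial fractions: 1/(k(k+2)) = (1/2)[1/k - 1/(k+2)]
Telescoping leaves the first two and last two terms:
= (1/2)[1/224 + 1/225 - 1/251 - 1/252]
= 4033/8433600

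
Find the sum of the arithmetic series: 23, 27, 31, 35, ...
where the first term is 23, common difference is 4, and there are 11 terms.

Sₙ = n/2 × (first + last)
Last term = a + (n-1)d = 23 + (11-1)×4 = 63
S_11 = 11/2 × (23 + 63)
S_11 = 11/2 × 86 = 473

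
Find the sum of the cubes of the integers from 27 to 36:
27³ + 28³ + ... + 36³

Use ∑_{k=1}^{n} k³ = [n(n+1)/2]², then subtract the first 26 terms.
∑_{k=1}^{36} k³ = [36×37/2]² = 666² = 443556
∑_{k=1}^{26} k³ = [26×27/2]² = 351² = 123201
∑_{k=27}^{36} k³ = 443556 - 123201 = 320355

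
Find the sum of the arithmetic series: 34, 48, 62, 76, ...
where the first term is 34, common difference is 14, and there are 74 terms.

Sₙ = n/2 × (first + last)
Last term = a + (n-1)d = 34 + (74-1)×14 = 1056
S_74 = 74/2 × (34 + 1056)
S_74 = 74/2 × 1090 = 40330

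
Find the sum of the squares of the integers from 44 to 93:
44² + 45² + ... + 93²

Use ∑_{k=1}^{n} k² = n(n+1)(2n+1)/6, then subtract the first 43 terms.
∑_{k=1}^{93} k² = 93×94×187/6 = 272459
∑_{k=1}^{43} k² = 43×44×87/6 = 27434
∑_{k=44}^{93} k² = 272459 - 27434 = 245025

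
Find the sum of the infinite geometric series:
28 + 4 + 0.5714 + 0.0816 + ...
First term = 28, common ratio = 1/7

For |r| < 1, S = a / (1 - r)
S = 28 / (1 - (1/7))
S = 28 / (6/7)
S = 98/3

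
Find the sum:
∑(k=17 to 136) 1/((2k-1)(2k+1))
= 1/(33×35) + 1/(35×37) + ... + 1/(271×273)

Partial fractions: 1/((2k-1)(2k+1)) = (1/2)[1/(2k-1) - 1/(2k+1)]
The series telescopes:
= (1/2)[1/33 - 1/273]
= 40/3003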